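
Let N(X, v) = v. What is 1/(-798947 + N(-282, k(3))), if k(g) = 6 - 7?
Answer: -1/798948 ≈ -1.2516e-6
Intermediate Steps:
k(g) = -1
1/(-798947 + N(-282, k(3))) = 1/(-798947 - 1) = 1/(-798948) = -1/798948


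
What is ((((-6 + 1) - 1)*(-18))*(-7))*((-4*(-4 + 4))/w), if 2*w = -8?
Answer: 0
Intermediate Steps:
w = -4 (w = (1/2)*(-8) = -4)
((((-6 + 1) - 1)*(-18))*(-7))*((-4*(-4 + 4))/w) = ((((-6 + 1) - 1)*(-18))*(-7))*(-4*(-4 + 4)/(-4)) = (((-5 - 1)*(-18))*(-7))*(-4*0*(-1/4)) = (-6*(-18)*(-7))*(0*(-1/4)) = (108*(-7))*0 = -756*0 = 0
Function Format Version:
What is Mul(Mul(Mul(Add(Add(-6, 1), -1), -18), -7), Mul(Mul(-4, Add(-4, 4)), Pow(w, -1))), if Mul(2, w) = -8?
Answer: 0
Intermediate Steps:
w = -4 (w = Mul(Rational(1, 2), -8) = -4)
Mul(Mul(Mul(Add(Add(-6, 1), -1), -18), -7), Mul(Mul(-4, Add(-4, 4)), Pow(w, -1))) = Mul(Mul(Mul(Add(Add(-6, 1), -1), -18), -7), Mul(Mul(-4, Add(-4, 4)), Pow(-4, -1))) = Mul(Mul(Mul(Add(-5, -1), -18), -7), Mul(Mul(-4, 0), Rational(-1, 4))) = Mul(Mul(Mul(-6, -18), -7), Mul(0, Rational(-1, 4))) = Mul(Mul(108, -7), 0) = Mul(-756, 0) = 0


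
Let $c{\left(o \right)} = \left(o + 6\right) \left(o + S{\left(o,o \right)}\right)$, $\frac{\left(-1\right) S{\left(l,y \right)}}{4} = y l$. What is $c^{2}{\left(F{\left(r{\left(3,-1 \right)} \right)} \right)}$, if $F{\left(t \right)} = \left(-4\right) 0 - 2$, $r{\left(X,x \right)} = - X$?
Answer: $5184$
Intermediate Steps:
$F{\left(t \right)} = -2$ ($F{\left(t \right)} = 0 - 2 = -2$)
$S{\left(l,y \right)} = - 4 l y$ ($S{\left(l,y \right)} = - 4 y l = - 4 l y$)
$c{\left(o \right)} = \left(6 + o\right) \left(o - 4 o^{2}\right)$ ($c{\left(o \right)} = \left(o + 6\right) \left(o - 4 o o\right) = \left(6 + o\right) \left(o - 4 o^{2}\right)$)
$c^{2}{\left(F{\left(r{\left(3,-1 \right)} \right)} \right)} = \left(- 2 \left(6 - -46 - 4 \left(-2\right)^{2}\right)\right)^{2} = \left(- 2 \left(6 + 46 - 16\right)\right)^{2} = \left(\left(-2\right) 36\right)^{2} = \left(-72\right)^{2} = 5184$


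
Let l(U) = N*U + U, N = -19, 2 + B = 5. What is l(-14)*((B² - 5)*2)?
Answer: 2016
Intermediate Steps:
B = 3 (B = -2 + 5 = 3)
l(U) = -18*U (l(U) = -19*U + U = -18*U)
l(-14)*((B² - 5)*2) = (-18*(-14))*((3² - 5)*2) = 252*((9 - 5)*2) = 252*(4*2) = 252*8 = 2016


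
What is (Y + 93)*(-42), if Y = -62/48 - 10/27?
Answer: -138103/36 ≈ -3836.2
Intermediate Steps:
Y = -359/216 (Y = -62*1/48 - 10*1/27 = -31/24 - 10/27 = -359/216 ≈ -1.6620)
(Y + 93)*(-42) = (-359/216 + 93)*(-42) = (19729/216)*(-42) = -138103/36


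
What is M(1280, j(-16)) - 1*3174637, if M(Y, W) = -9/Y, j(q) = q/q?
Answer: -4063535369/1280 ≈ -3.1746e+6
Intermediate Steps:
j(q) = 1
M(1280, j(-16)) - 1*3174637 = -9/1280 - 1*3174637 = -9*1/1280 - 3174637 = -9/1280 - 3174637 = -4063535369/1280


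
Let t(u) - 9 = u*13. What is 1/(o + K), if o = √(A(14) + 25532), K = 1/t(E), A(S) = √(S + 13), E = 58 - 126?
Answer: -1/(1/875 - √(25532 + 3*√3)) ≈ 0.0062577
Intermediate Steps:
E = -68
t(u) = 9 + 13*u (t(u) = 9 + u*13 = 9 + 13*u)
A(S) = √(13 + S)
K = -1/875 (K = 1/(9 + 13*(-68)) = 1/(9 - 884) = 1/(-875) = -1/875 ≈ -0.0011429)
o = √(25532 + 3*√3) (o = √(√(13 + 14) + 25532) = √(√27 + 25532) = √(3*√3 + 25532) = √(25532 + 3*√3) ≈ 159.80)
1/(o + K) = 1/(√(25532 + 3*√3) - 1/875) = 1/(-1/875 + √(25532 + 3*√3))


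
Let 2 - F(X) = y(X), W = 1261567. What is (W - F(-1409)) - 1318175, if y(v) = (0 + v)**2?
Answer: 1928671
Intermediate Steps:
y(v) = v**2
F(X) = 2 - X**2
(W - F(-1409)) - 1318175 = (1261567 - (2 - 1*(-1409)**2)) - 1318175 = (1261567 - (2 - 1*1985281)) - 1318175 = (1261567 - (2 - 1985281)) - 1318175 = (1261567 - 1*(-1985279)) - 1318175 = (1261567 + 1985279) - 1318175 = 3246846 - 1318175 = 1928671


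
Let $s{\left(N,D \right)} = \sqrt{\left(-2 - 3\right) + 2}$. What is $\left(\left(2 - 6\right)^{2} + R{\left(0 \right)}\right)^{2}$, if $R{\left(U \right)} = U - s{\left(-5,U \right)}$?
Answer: $\left(16 - i \sqrt{3}\right)^{2} \approx 253.0 - 55.426 i$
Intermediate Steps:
$s{\left(N,D \right)} = i \sqrt{3}$ ($s{\left(N,D \right)} = \sqrt{-5 + 2} = \sqrt{-3} = i \sqrt{3}$)
$R{\left(U \right)} = U - i \sqrt{3}$
$\left(\left(2 - 6\right)^{2} + R{\left(0 \right)}\right)^{2} = \left(\left(2 - 6\right)^{2} + \left(0 - i \sqrt{3}\right)\right)^{2} = \left(\left(-4\right)^{2} - i \sqrt{3}\right)^{2} = \left(16 - i \sqrt{3}\right)^{2}$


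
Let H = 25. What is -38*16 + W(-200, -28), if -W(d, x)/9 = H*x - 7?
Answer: 5755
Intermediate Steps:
W(d, x) = 63 - 225*x (W(d, x) = -9*(25*x - 7) = -9*(-7 + 25*x) = 63 - 225*x)
-38*16 + W(-200, -28) = -38*16 + (63 - 225*(-28)) = -608 + (63 + 6300) = -608 + 6363 = 5755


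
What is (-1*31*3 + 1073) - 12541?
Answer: -11561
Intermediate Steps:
(-1*31*3 + 1073) - 12541 = (-31*3 + 1073) - 12541 = (-93 + 1073) - 12541 = 980 - 12541 = -11561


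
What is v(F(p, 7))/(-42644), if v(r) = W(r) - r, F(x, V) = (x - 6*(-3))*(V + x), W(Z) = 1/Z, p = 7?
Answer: 122499/14925400 ≈ 0.0082074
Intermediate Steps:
F(x, V) = (18 + x)*(V + x) (F(x, V) = (x + 18)*(V + x) = (18 + x)*(V + x))
v(r) = 1/r - r
v(F(p, 7))/(-42644) = (1/(7² + 18*7 + 18*7 + 7*7) - (7² + 18*7 + 18*7 + 7*7))/(-42644) = (1/(49 + 126 + 126 + 49) - (49 + 126 + 126 + 49))*(-1/42644) = (1/350 - 1*350)*(-1/42644) = (1/350 - 350)*(-1/42644) = -122499/350*(-1/42644) = 122499/14925400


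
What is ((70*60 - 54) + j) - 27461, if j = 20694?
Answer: -2621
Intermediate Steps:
((70*60 - 54) + j) - 27461 = ((70*60 - 54) + 20694) - 27461 = ((4200 - 54) + 20694) - 27461 = (4146 + 20694) - 27461 = 24840 - 27461 = -2621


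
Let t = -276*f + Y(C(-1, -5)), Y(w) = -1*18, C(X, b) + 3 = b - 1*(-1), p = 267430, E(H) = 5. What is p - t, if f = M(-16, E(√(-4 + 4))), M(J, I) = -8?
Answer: 265240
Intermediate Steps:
C(X, b) = -2 + b (C(X, b) = -3 + (b - 1*(-1)) = -3 + (b + 1) = -3 + (1 + b) = -2 + b)
f = -8
Y(w) = -18
t = 2190 (t = -276*(-8) - 18 = 2208 - 18 = 2190)
p - t = 267430 - 1*2190 = 267430 - 2190 = 265240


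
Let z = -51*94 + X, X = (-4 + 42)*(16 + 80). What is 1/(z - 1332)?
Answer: -1/2478 ≈ -0.00040355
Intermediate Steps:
X = 3648 (X = 38*96 = 3648)
z = -1146 (z = -51*94 + 3648 = -4794 + 3648 = -1146)
1/(z - 1332) = 1/(-1146 - 1332) = 1/(-2478) = -1/2478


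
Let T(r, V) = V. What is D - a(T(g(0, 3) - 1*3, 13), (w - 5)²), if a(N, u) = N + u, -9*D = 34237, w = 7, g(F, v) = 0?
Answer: -34390/9 ≈ -3821.1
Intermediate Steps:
D = -34237/9 (D = -⅑*34237 = -34237/9 ≈ -3804.1)
D - a(T(g(0, 3) - 1*3, 13), (w - 5)²) = -34237/9 - (13 + (7 - 5)²) = -34237/9 - (13 + 2²) = -34237/9 - (13 + 4) = -34237/9 - 1*17 = -34237/9 - 17 = -34390/9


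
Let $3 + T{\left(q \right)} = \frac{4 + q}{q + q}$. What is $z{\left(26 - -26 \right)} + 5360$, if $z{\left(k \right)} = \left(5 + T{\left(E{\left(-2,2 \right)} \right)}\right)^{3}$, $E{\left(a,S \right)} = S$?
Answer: $\frac{43223}{8} \approx 5402.9$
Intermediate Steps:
$T{\left(q \right)} = -3 + \frac{4 + q}{2 q}$ ($T{\left(q \right)} = -3 + \frac{4 + q}{q + q} = -3 + \frac{4 + q}{2 q}$)
$z{\left(k \right)} = \frac{343}{8}$ ($z{\left(k \right)} = \left(5 - \left(\frac{5}{2} - \frac{2}{2}\right)\right)^{3} = \left(5 + \left(- \frac{5}{2} + 2 \cdot \frac{1}{2}\right)\right)^{3} = \left(5 + \left(- \frac{5}{2} + 1\right)\right)^{3} = \left(5 - \frac{3}{2}\right)^{3} = \left(\frac{7}{2}\right)^{3} = \frac{343}{8}$)
$z{\left(26 - -26 \right)} + 5360 = \frac{343}{8} + 5360 = \frac{43223}{8}$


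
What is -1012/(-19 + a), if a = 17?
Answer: 506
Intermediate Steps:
-1012/(-19 + a) = -1012/(-19 + 17) = -1012/(-2) = -½*(-1012) = 506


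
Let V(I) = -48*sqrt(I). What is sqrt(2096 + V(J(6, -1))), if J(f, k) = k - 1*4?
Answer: 4*sqrt(131 - 3*I*sqrt(5)) ≈ 45.797 - 1.1718*I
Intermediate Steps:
J(f, k) = -4 + k (J(f, k) = k - 4 = -4 + k)
sqrt(2096 + V(J(6, -1))) = sqrt(2096 - 48*sqrt(-4 - 1)) = sqrt(2096 - 48*I*sqrt(5))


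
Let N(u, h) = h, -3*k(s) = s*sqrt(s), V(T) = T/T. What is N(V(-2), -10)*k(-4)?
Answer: -80*I/3 ≈ -26.667*I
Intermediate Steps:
V(T) = 1
k(s) = -s**(3/2)/3 (k(s) = -s*sqrt(s)/3 = -s**(3/2)/3)
N(V(-2), -10)*k(-4) = -(-10)*(-4)**(3/2)/3 = -(-10)*(-8*I)/3 = -80*I/3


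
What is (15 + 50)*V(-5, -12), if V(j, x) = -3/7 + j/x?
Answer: -65/84 ≈ -0.77381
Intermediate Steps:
V(j, x) = -3/7 + j/x (V(j, x) = -3*1/7 + j/x = -3/7 + j/x)
(15 + 50)*V(-5, -12) = (15 + 50)*(-3/7 - 5/(-12)) = 65*(-3/7 - 5*(-1/12)) = 65*(-3/7 + 5/12) = 65*(-1/84) = -65/84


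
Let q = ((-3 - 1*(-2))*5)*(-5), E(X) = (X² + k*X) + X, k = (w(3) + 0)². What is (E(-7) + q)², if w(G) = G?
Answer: 16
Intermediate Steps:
k = 9 (k = (3 + 0)² = 3² = 9)
E(X) = X² + 10*X (E(X) = (X² + 9*X) + X = X² + 10*X)
q = 25 (q = ((-3 + 2)*5)*(-5) = -1*5*(-5) = -5*(-5) = 25)
(E(-7) + q)² = (-7*(10 - 7) + 25)² = (-7*3 + 25)² = (-21 + 25)² = 4² = 16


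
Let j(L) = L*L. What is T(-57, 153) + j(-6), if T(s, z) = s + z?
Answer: 132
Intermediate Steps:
j(L) = L²
T(-57, 153) + j(-6) = (-57 + 153) + (-6)² = 96 + 36 = 132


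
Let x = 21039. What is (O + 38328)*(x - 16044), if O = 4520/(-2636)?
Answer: 126158824890/659 ≈ 1.9144e+8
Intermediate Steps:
O = -1130/659 (O = 4520*(-1/2636) = -1130/659 ≈ -1.7147)
(O + 38328)*(x - 16044) = (-1130/659 + 38328)*(21039 - 16044) = (25257022/659)*4995 = 126158824890/659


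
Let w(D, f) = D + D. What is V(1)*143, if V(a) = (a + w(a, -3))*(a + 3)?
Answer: 1716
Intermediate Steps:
w(D, f) = 2*D
V(a) = 3*a*(3 + a) (V(a) = (a + 2*a)*(a + 3) = (3*a)*(3 + a) = 3*a*(3 + a))
V(1)*143 = (3*1*(3 + 1))*143 = (3*1*4)*143 = 12*143 = 1716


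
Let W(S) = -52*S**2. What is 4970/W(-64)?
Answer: -2485/106496 ≈ -0.023334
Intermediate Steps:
4970/W(-64) = 4970/((-52*(-64)**2)) = 4970/((-52*4096)) = 4970/(-212992) = 4970*(-1/212992) = -2485/106496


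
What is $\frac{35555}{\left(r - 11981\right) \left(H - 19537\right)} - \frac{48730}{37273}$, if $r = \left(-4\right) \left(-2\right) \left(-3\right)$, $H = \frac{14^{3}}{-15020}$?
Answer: $- \frac{8582426454970565}{6565357632815233} \approx -1.3072$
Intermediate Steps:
$H = - \frac{686}{3755}$ ($H = 2744 \left(- \frac{1}{15020}\right) = - \frac{686}{3755} \approx -0.18269$)
$r = -24$ ($r = 8 \left(-3\right) = -24$)
$\frac{35555}{\left(r - 11981\right) \left(H - 19537\right)} - \frac{48730}{37273} = \frac{35555}{\left(-24 - 11981\right) \left(- \frac{686}{3755} - 19537\right)} - \frac{48730}{37273} = \frac{35555}{\left(-12005\right) \left(- \frac{73362121}{3755}\right)} - \frac{48730}{37273} = \frac{35555}{\frac{176142452521}{751}} - \frac{48730}{37273} = 35555 \cdot \frac{751}{176142452521} - \frac{48730}{37273} = \frac{26701805}{176142452521} - \frac{48730}{37273} = - \frac{8582426454970565}{6565357632815233}$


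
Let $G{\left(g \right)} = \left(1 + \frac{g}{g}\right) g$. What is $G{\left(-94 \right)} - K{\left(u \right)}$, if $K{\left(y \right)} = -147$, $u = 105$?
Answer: $-41$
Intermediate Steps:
$G{\left(g \right)} = 2 g$ ($G{\left(g \right)} = \left(1 + 1\right) g = 2 g$)
$G{\left(-94 \right)} - K{\left(u \right)} = 2 \left(-94\right) - -147 = -188 + 147 = -41$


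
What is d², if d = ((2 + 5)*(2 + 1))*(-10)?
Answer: 44100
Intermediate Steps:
d = -210 (d = (7*3)*(-10) = 21*(-10) = -210)
d² = (-210)² = 44100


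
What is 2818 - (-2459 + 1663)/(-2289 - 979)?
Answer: 2302107/817 ≈ 2817.8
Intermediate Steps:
2818 - (-2459 + 1663)/(-2289 - 979) = 2818 - (-796)/(-3268) = 2818 - (-796)*(-1)/3268 = 2818 - 1*199/817 = 2818 - 199/817 = 2302107/817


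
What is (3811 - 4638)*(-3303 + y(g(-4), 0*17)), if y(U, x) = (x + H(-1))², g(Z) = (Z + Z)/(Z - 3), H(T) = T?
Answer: 2730754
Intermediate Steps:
g(Z) = 2*Z/(-3 + Z) (g(Z) = (2*Z)/(-3 + Z) = 2*Z/(-3 + Z))
y(U, x) = (-1 + x)² (y(U, x) = (x - 1)² = (-1 + x)²)
(3811 - 4638)*(-3303 + y(g(-4), 0*17)) = (3811 - 4638)*(-3303 + (-1 + 0*17)²) = -827*(-3303 + (-1 + 0)²) = -827*(-3303 + (-1)²) = -827*(-3303 + 1) = -827*(-3302) = 2730754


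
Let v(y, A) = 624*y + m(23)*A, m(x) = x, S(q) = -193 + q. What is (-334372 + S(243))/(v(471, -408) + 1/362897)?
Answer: -121324450834/103251454441 ≈ -1.1750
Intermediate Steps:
v(y, A) = 23*A + 624*y (v(y, A) = 624*y + 23*A = 23*A + 624*y)
(-334372 + S(243))/(v(471, -408) + 1/362897) = (-334372 + (-193 + 243))/((23*(-408) + 624*471) + 1/362897) = (-334372 + 50)/((-9384 + 293904) + 1/362897) = -334322/(284520 + 1/362897) = -334322/103251454441/362897 = -334322*362897/103251454441 = -121324450834/103251454441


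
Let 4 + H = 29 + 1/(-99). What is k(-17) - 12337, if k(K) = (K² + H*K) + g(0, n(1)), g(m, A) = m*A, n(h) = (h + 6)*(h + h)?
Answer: -1234810/99 ≈ -12473.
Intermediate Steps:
H = 2474/99 (H = -4 + (29 + 1/(-99)) = -4 + (29 - 1/99) = -4 + 2870/99 = 2474/99 ≈ 24.990)
n(h) = 2*h*(6 + h) (n(h) = (6 + h)*(2*h) = 2*h*(6 + h))
g(m, A) = A*m
k(K) = K² + 2474*K/99 (k(K) = (K² + 2474*K/99) + (2*1*(6 + 1))*0 = (K² + 2474*K/99) + (2*1*7)*0 = (K² + 2474*K/99) + 14*0 = (K² + 2474*K/99) + 0 = K² + 2474*K/99)
k(-17) - 12337 = (1/99)*(-17)*(2474 + 99*(-17)) - 12337 = (1/99)*(-17)*(2474 - 1683) - 12337 = (1/99)*(-17)*791 - 12337 = -13447/99 - 12337 = -1234810/99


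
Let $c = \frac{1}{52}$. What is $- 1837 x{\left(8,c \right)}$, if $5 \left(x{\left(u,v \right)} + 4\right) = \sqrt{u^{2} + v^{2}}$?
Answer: $7348 - \frac{1837 \sqrt{173057}}{260} \approx 4408.8$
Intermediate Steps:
$c = \frac{1}{52} \approx 0.019231$
$x{\left(u,v \right)} = -4 + \frac{\sqrt{u^{2} + v^{2}}}{5}$
$- 1837 x{\left(8,c \right)} = - 1837 \left(-4 + \frac{\sqrt{8^{2} + \left(\frac{1}{52}\right)^{2}}}{5}\right) = - 1837 \left(-4 + \frac{\sqrt{64 + \frac{1}{2704}}}{5}\right) = - 1837 \left(-4 + \frac{\sqrt{\frac{173057}{2704}}}{5}\right) = - 1837 \left(-4 + \frac{\frac{1}{52} \sqrt{173057}}{5}\right) = - 1837 \left(-4 + \frac{\sqrt{173057}}{260}\right) = 7348 - \frac{1837 \sqrt{173057}}{260}$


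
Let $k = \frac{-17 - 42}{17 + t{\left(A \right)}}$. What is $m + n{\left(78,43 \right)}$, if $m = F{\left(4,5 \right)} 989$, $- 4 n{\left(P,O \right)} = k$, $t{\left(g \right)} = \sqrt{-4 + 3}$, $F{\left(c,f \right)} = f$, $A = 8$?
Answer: $\frac{5737203}{1160} - \frac{59 i}{1160} \approx 4945.9 - 0.050862 i$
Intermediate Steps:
$t{\left(g \right)} = i$ ($t{\left(g \right)} = \sqrt{-1} = i$)
$k = - \frac{59 \left(17 - i\right)}{290}$ ($k = \frac{-17 - 42}{17 + i} = - 59 \frac{17 - i}{290} = - \frac{59 \left(17 - i\right)}{290} \approx -3.4586 + 0.20345 i$)
$n{\left(P,O \right)} = \frac{1003}{1160} - \frac{59 i}{1160}$ ($n{\left(P,O \right)} = - \frac{- \frac{1003}{290} + \frac{59 i}{290}}{4} = \frac{1003}{1160} - \frac{59 i}{1160}$)
$m = 4945$ ($m = 5 \cdot 989 = 4945$)
$m + n{\left(78,43 \right)} = 4945 + \left(\frac{1003}{1160} - \frac{59 i}{1160}\right) = \frac{5737203}{1160} - \frac{59 i}{1160}$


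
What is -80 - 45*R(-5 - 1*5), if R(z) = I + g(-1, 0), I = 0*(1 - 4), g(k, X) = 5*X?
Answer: -80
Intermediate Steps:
I = 0 (I = 0*(-3) = 0)
R(z) = 0 (R(z) = 0 + 5*0 = 0 + 0 = 0)
-80 - 45*R(-5 - 1*5) = -80 - 45*0 = -80 + 0 = -80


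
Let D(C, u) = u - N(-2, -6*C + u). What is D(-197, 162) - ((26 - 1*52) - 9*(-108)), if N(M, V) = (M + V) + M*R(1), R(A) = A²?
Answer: -2124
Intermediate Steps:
N(M, V) = V + 2*M (N(M, V) = (M + V) + M*1² = (M + V) + M*1 = (M + V) + M = V + 2*M)
D(C, u) = 4 + 6*C (D(C, u) = u - ((-6*C + u) + 2*(-2)) = u - ((u - 6*C) - 4) = u - (-4 + u - 6*C) = u + (4 - u + 6*C) = 4 + 6*C)
D(-197, 162) - ((26 - 1*52) - 9*(-108)) = (4 + 6*(-197)) - ((26 - 1*52) - 9*(-108)) = (4 - 1182) - ((26 - 52) + 972) = -1178 - (-26 + 972) = -1178 - 1*946 = -1178 - 946 = -2124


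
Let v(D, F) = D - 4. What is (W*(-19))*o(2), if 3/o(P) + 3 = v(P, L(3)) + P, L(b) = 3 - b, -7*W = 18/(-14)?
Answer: 171/49 ≈ 3.4898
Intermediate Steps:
W = 9/49 (W = -18/(7*(-14)) = -18*(-1)/(7*14) = -⅐*(-9/7) = 9/49 ≈ 0.18367)
v(D, F) = -4 + D
o(P) = 3/(-7 + 2*P) (o(P) = 3/(-3 + ((-4 + P) + P)) = 3/(-3 + (-4 + 2*P)) = 3/(-7 + 2*P))
(W*(-19))*o(2) = ((9/49)*(-19))*(3/(-7 + 2*2)) = -513/(49*(-7 + 4)) = -513/(49*(-3)) = -513*(-1)/(49*3) = -171/49*(-1) = 171/49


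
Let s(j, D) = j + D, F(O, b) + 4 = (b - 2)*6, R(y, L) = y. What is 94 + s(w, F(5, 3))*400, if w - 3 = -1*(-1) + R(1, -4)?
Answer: 2894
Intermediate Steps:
w = 5 (w = 3 + (-1*(-1) + 1) = 3 + (1 + 1) = 3 + 2 = 5)
F(O, b) = -16 + 6*b (F(O, b) = -4 + (b - 2)*6 = -4 + (-2 + b)*6 = -4 + (-12 + 6*b) = -16 + 6*b)
s(j, D) = D + j
94 + s(w, F(5, 3))*400 = 94 + ((-16 + 6*3) + 5)*400 = 94 + ((-16 + 18) + 5)*400 = 94 + (2 + 5)*400 = 94 + 7*400 = 94 + 2800 = 2894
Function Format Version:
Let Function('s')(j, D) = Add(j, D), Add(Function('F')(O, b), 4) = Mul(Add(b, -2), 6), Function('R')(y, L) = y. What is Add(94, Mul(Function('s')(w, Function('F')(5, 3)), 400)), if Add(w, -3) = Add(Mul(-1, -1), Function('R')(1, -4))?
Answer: 2894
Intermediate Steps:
w = 5 (w = Add(3, Add(Mul(-1, -1), 1)) = Add(3, Add(1, 1)) = Add(3, 2) = 5)
Function('F')(O, b) = Add(-16, Mul(6, b)) (Function('F')(O, b) = Add(-4, Mul(Add(b, -2), 6)) = Add(-4, Mul(Add(-2, b), 6)) = Add(-4, Add(-12, Mul(6, b))) = Add(-16, Mul(6, b)))
Function('s')(j, D) = Add(D, j)
Add(94, Mul(Function('s')(w, Function('F')(5, 3)), 400)) = Add(94, Mul(Add(Add(-16, Mul(6, 3)), 5), 400)) = Add(94, Mul(Add(Add(-16, 18), 5), 400)) = Add(94, Mul(Add(2, 5), 400)) = Add(94, Mul(7, 400)) = Add(94, 2800) = 2894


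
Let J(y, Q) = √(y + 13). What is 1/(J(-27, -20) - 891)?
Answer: -891/793895 - I*√14/793895 ≈ -0.0011223 - 4.713e-6*I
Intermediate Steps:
J(y, Q) = √(13 + y)
1/(J(-27, -20) - 891) = 1/(√(13 - 27) - 891) = 1/(√(-14) - 891) = 1/(I*√14 - 891) = 1/(-891 + I*√14)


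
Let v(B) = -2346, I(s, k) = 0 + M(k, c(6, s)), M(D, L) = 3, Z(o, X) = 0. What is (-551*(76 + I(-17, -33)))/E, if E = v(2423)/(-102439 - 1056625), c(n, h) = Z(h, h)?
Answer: -25226448428/1173 ≈ -2.1506e+7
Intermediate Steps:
c(n, h) = 0
I(s, k) = 3 (I(s, k) = 0 + 3 = 3)
E = 1173/579532 (E = -2346/(-102439 - 1056625) = -2346/(-1159064) = -2346*(-1/1159064) = 1173/579532 ≈ 0.0020240)
(-551*(76 + I(-17, -33)))/E = (-551*(76 + 3))/(1173/579532) = -551*79*(579532/1173) = -43529*579532/1173 = -25226448428/1173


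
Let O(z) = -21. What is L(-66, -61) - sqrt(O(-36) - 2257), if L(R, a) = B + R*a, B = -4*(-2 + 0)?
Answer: 4034 - I*sqrt(2278) ≈ 4034.0 - 47.728*I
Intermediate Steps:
B = 8 (B = -4*(-2) = 8)
L(R, a) = 8 + R*a
L(-66, -61) - sqrt(O(-36) - 2257) = (8 - 66*(-61)) - sqrt(-21 - 2257) = (8 + 4026) - sqrt(-2278) = 4034 - I*sqrt(2278)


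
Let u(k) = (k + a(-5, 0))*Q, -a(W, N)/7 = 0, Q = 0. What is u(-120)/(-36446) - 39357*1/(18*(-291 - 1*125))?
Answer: 4373/832 ≈ 5.2560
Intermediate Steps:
a(W, N) = 0 (a(W, N) = -7*0 = 0)
u(k) = 0 (u(k) = (k + 0)*0 = k*0 = 0)
u(-120)/(-36446) - 39357*1/(18*(-291 - 1*125)) = 0/(-36446) - 39357*1/(18*(-291 - 1*125)) = 0*(-1/36446) - 39357*1/(18*(-291 - 125)) = 0 - 39357/(18*(-416)) = 0 - 39357/(-7488) = 0 - 39357*(-1/7488) = 0 + 4373/832 = 4373/832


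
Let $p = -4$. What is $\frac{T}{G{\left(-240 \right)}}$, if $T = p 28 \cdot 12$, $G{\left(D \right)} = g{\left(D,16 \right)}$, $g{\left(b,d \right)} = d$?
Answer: $-84$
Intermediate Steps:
$G{\left(D \right)} = 16$
$T = -1344$ ($T = \left(-4\right) 28 \cdot 12 = \left(-112\right) 12 = -1344$)
$\frac{T}{G{\left(-240 \right)}} = - \frac{1344}{16} = \left(-1344\right) \frac{1}{16} = -84$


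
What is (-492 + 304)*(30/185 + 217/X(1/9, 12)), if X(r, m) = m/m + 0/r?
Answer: -1510580/37 ≈ -40827.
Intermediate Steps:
X(r, m) = 1 (X(r, m) = 1 + 0 = 1)
(-492 + 304)*(30/185 + 217/X(1/9, 12)) = (-492 + 304)*(30/185 + 217/1) = -188*(30*(1/185) + 217*1) = -188*(6/37 + 217) = -188*8035/37 = -1510580/37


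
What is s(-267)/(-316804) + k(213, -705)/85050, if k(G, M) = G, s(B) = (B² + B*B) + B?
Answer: -2006011883/4490696700 ≈ -0.44670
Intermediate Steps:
s(B) = B + 2*B² (s(B) = (B² + B²) + B = 2*B² + B = B + 2*B²)
s(-267)/(-316804) + k(213, -705)/85050 = -267*(1 + 2*(-267))/(-316804) + 213/85050 = -267*(1 - 534)*(-1/316804) + 213*(1/85050) = -267*(-533)*(-1/316804) + 71/28350 = 142311*(-1/316804) + 71/28350 = -142311/316804 + 71/28350 = -2006011883/4490696700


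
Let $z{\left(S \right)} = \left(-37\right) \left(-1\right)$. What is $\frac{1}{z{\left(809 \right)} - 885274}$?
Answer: $- \frac{1}{885237} \approx -1.1296 \cdot 10^{-6}$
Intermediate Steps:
$z{\left(S \right)} = 37$
$\frac{1}{z{\left(809 \right)} - 885274} = \frac{1}{37 - 885274} = \frac{1}{-885237} = - \frac{1}{885237}$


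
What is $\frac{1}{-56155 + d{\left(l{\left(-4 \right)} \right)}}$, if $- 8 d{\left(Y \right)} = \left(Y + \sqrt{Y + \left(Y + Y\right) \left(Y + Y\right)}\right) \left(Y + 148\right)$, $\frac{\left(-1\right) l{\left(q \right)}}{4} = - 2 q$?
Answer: $- \frac{55691}{3100633025} + \frac{58 \sqrt{254}}{3100633025} \approx -1.7663 \cdot 10^{-5}$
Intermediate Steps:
$l{\left(q \right)} = 8 q$ ($l{\left(q \right)} = - 4 \left(- 2 q\right) = 8 q$)
$d{\left(Y \right)} = - \frac{\left(148 + Y\right) \left(Y + \sqrt{Y + 4 Y^{2}}\right)}{8}$ ($d{\left(Y \right)} = - \frac{\left(Y + \sqrt{Y + \left(Y + Y\right) \left(Y + Y\right)}\right) \left(Y + 148\right)}{8} = - \frac{\left(Y + \sqrt{Y + 2 Y 2 Y}\right) \left(148 + Y\right)}{8} = - \frac{\left(Y + \sqrt{Y + 4 Y^{2}}\right) \left(148 + Y\right)}{8} = - \frac{\left(148 + Y\right) \left(Y + \sqrt{Y + 4 Y^{2}}\right)}{8}$)
$\frac{1}{-56155 + d{\left(l{\left(-4 \right)} \right)}} = \frac{1}{-56155 - \left(128 + \frac{37 \sqrt{4064}}{2} + \frac{8 \left(-4\right) \sqrt{8 \left(-4\right) \left(1 + 4 \cdot 8 \left(-4\right)\right)}}{8} + \frac{37}{2} \cdot 8 \left(-4\right)\right)} = \frac{1}{-56155 - \left(-592 + 128 + \frac{29 \cdot 4 \sqrt{254}}{2}\right)} = \frac{1}{-56155 - \left(-464 + \frac{29 \cdot 4 \sqrt{254}}{2}\right)} = \frac{1}{-56155 - \left(-464 + 58 \sqrt{254}\right)} = \frac{1}{-56155 - \left(-464 + \frac{29}{2} \cdot 4 \sqrt{254}\right)} = \frac{1}{-56155 + \left(592 - 74 \sqrt{254} - 128 + 16 \sqrt{254}\right)} = \frac{1}{-56155 + \left(464 - 58 \sqrt{254}\right)} = \frac{1}{-55691 - 58 \sqrt{254}}$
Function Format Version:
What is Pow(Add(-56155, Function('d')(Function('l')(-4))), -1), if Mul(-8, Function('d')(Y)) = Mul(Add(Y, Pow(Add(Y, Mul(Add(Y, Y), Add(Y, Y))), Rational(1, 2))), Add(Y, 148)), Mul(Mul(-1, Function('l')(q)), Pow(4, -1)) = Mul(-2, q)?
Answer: Add(Rational(-55691, 3100633025), Mul(Rational(58, 3100633025), Pow(254, Rational(1, 2)))) ≈ -1.7663e-5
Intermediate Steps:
Function('l')(q) = Mul(8, q) (Function('l')(q) = Mul(-4, Mul(-2, q)) = Mul(8, q))
Function('d')(Y) = Mul(Rational(-1, 8), Add(148, Y), Add(Y, Pow(Add(Y, Mul(4, Pow(Y, 2))), Rational(1, 2)))) (Function('d')(Y) = Mul(Rational(-1, 8), Mul(Add(Y, Pow(Add(Y, Mul(Add(Y, Y), Add(Y, Y))), Rational(1, 2))), Add(Y, 148))) = Mul(Rational(-1, 8), Mul(Add(Y, Pow(Add(Y, Mul(Mul(2, Y), Mul(2, Y))), Rational(1, 2))), Add(148, Y))) = Mul(Rational(-1, 8), Mul(Add(Y, Pow(Add(Y, Mul(4, Pow(Y, 2))), Rational(1, 2))), Add(148, Y))) = Mul(Rational(-1, 8), Mul(Add(148, Y), Add(Y, Pow(Add(Y, Mul(4, Pow(Y, 2))), Rational(1, 2))))) = Mul(Rational(-1, 8), Add(148, Y), Add(Y, Pow(Add(Y, Mul(4, Pow(Y, 2))), Rational(1, 2)))))
Pow(Add(-56155, Function('d')(Function('l')(-4))), -1) = Pow(Add(-56155, Add(Mul(Rational(-37, 2), Mul(8, -4)), Mul(Rational(-37, 2), Pow(Mul(Mul(8, -4), Add(1, Mul(4, Mul(8, -4)))), Rational(1, 2))), Mul(Rational(-1, 8), Pow(Mul(8, -4), 2)), Mul(Rational(-1, 8), Mul(8, -4), Pow(Mul(Mul(8, -4), Add(1, Mul(4, Mul(8, -4)))), Rational(1, 2))))), -1) = Pow(Add(-56155, Add(Mul(Rational(-37, 2), -32), Mul(Rational(-37, 2), Pow(Mul(-32, Add(1, Mul(4, -32))), Rational(1, 2))), Mul(Rational(-1, 8), Pow(-32, 2)), Mul(Rational(-1, 8), -32, Pow(Mul(-32, Add(1, Mul(4, -32))), Rational(1, 2))))), -1) = Pow(Add(-56155, Add(592, Mul(Rational(-37, 2), Pow(Mul(-32, Add(1, -128)), Rational(1, 2))), Mul(Rational(-1, 8), 1024), Mul(Rational(-1, 8), -32, Pow(Mul(-32, Add(1, -128)), Rational(1, 2))))), -1) = Pow(Add(-56155, Add(592, Mul(Rational(-37, 2), Pow(Mul(-32, -127), Rational(1, 2))), -128, Mul(Rational(-1, 8), -32, Pow(Mul(-32, -127), Rational(1, 2))))), -1) = Pow(Add(-56155, Add(592, Mul(Rational(-37, 2), Pow(4064, Rational(1, 2))), -128, Mul(Rational(-1, 8), -32, Pow(4064, Rational(1, 2))))), -1) = Pow(Add(-56155, Add(592, Mul(Rational(-37, 2), Mul(4, Pow(254, Rational(1, 2)))), -128, Mul(Rational(-1, 8), -32, Mul(4, Pow(254, Rational(1, 2)))))), -1) = Pow(Add(-56155, Add(592, Mul(-74, Pow(254, Rational(1, 2))), -128, Mul(16, Pow(254, Rational(1, 2))))), -1) = Pow(Add(-56155, Add(464, Mul(-58, Pow(254, Rational(1, 2))))), -1) = Pow(Add(-55691, Mul(-58, Pow(254, Rational(1, 2)))), -1)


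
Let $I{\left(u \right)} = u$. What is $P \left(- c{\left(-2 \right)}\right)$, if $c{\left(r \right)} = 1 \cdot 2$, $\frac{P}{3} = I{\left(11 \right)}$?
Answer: $-66$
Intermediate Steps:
$P = 33$ ($P = 3 \cdot 11 = 33$)
$c{\left(r \right)} = 2$
$P \left(- c{\left(-2 \right)}\right) = 33 \left(\left(-1\right) 2\right) = 33 \left(-2\right) = -66$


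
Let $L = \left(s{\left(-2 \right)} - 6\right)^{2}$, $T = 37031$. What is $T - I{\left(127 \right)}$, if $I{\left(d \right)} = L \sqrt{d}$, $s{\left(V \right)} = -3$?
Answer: $37031 - 81 \sqrt{127} \approx 36118.0$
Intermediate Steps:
$L = 81$ ($L = \left(-3 - 6\right)^{2} = \left(-9\right)^{2} = 81$)
$I{\left(d \right)} = 81 \sqrt{d}$
$T - I{\left(127 \right)} = 37031 - 81 \sqrt{127}$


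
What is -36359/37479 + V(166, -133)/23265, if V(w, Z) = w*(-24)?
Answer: -36859573/32294405 ≈ -1.1414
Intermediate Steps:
V(w, Z) = -24*w
-36359/37479 + V(166, -133)/23265 = -36359/37479 - 24*166/23265 = -36359*1/37479 - 3984*1/23265 = -36359/37479 - 1328/7755 = -36859573/32294405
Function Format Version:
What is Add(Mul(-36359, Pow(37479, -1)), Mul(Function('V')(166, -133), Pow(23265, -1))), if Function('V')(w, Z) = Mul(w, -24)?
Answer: Rational(-36859573, 32294405) ≈ -1.1414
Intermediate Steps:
Function('V')(w, Z) = Mul(-24, w)
Add(Mul(-36359, Pow(37479, -1)), Mul(Function('V')(166, -133), Pow(23265, -1))) = Add(Mul(-36359, Pow(37479, -1)), Mul(Mul(-24, 166), Pow(23265, -1))) = Add(Mul(-36359, Rational(1, 37479)), Mul(-3984, Rational(1, 23265))) = Add(Rational(-36359, 37479), Rational(-1328, 7755)) = Rational(-36859573, 32294405)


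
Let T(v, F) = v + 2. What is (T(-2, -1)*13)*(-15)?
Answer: 0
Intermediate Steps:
T(v, F) = 2 + v
(T(-2, -1)*13)*(-15) = ((2 - 2)*13)*(-15) = (0*13)*(-15) = 0*(-15) = 0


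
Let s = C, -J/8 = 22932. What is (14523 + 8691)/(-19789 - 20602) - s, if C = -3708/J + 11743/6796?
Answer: -62486953665/26900729128 ≈ -2.3229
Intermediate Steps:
J = -183456 (J = -8*22932 = -183456)
C = 15135579/8658104 (C = -3708/(-183456) + 11743/6796 = -3708*(-1/183456) + 11743*(1/6796) = 103/5096 + 11743/6796 = 15135579/8658104 ≈ 1.7481)
s = 15135579/8658104 ≈ 1.7481
(14523 + 8691)/(-19789 - 20602) - s = (14523 + 8691)/(-19789 - 20602) - 1*15135579/8658104 = 23214/(-40391) - 15135579/8658104 = 23214*(-1/40391) - 15135579/8658104 = -23214/40391 - 15135579/8658104 = -62486953665/26900729128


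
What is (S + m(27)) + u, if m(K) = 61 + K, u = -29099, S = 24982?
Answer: -4029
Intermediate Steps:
(S + m(27)) + u = (24982 + (61 + 27)) - 29099 = (24982 + 88) - 29099 = 25070 - 29099 = -4029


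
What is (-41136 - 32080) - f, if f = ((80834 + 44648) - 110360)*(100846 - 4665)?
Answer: -1454522298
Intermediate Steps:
f = 1454449082 (f = (125482 - 110360)*96181 = 15122*96181 = 1454449082)
(-41136 - 32080) - f = (-41136 - 32080) - 1*1454449082 = -73216 - 1454449082 = -1454522298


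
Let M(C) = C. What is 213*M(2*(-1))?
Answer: -426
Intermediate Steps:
213*M(2*(-1)) = 213*(2*(-1)) = 213*(-2) = -426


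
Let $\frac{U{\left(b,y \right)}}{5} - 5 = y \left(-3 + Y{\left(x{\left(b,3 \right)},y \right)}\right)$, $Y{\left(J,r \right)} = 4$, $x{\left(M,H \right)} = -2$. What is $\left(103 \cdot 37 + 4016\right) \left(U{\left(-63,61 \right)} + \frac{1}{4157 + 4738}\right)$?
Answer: $\frac{7658330759}{2965} \approx 2.5829 \cdot 10^{6}$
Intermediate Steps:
$U{\left(b,y \right)} = 25 + 5 y$ ($U{\left(b,y \right)} = 25 + 5 y \left(-3 + 4\right) = 25 + 5 y 1 = 25 + 5 y$)
$\left(103 \cdot 37 + 4016\right) \left(U{\left(-63,61 \right)} + \frac{1}{4157 + 4738}\right) = \left(103 \cdot 37 + 4016\right) \left(\left(25 + 5 \cdot 61\right) + \frac{1}{4157 + 4738}\right) = \left(3811 + 4016\right) \left(\left(25 + 305\right) + \frac{1}{8895}\right) = 7827 \left(330 + \frac{1}{8895}\right) = 7827 \cdot \frac{2935351}{8895} = \frac{7658330759}{2965}$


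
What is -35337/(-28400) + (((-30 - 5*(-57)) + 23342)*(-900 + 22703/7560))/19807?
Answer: -16211526213877/15188007600 ≈ -1067.4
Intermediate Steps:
-35337/(-28400) + (((-30 - 5*(-57)) + 23342)*(-900 + 22703/7560))/19807 = -35337*(-1/28400) + (((-30 + 285) + 23342)*(-900 + 22703*(1/7560)))*(1/19807) = 35337/28400 + ((255 + 23342)*(-900 + 22703/7560))*(1/19807) = 35337/28400 + (23597*(-6781297/7560))*(1/19807) = 35337/28400 - 22859752187/1080*1/19807 = 35337/28400 - 22859752187/21391560 = -16211526213877/15188007600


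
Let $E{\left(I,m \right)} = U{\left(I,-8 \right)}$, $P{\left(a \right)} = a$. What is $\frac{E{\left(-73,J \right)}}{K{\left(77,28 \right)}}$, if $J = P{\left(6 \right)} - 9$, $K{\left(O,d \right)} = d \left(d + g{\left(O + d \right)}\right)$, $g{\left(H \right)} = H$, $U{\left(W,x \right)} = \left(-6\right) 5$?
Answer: $- \frac{15}{1862} \approx -0.0080559$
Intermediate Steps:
$U{\left(W,x \right)} = -30$
$K{\left(O,d \right)} = d \left(O + 2 d\right)$ ($K{\left(O,d \right)} = d \left(d + \left(O + d\right)\right) = d \left(O + 2 d\right)$)
$J = -3$ ($J = 6 - 9 = -3$)
$E{\left(I,m \right)} = -30$
$\frac{E{\left(-73,J \right)}}{K{\left(77,28 \right)}} = - \frac{30}{28 \left(77 + 2 \cdot 28\right)} = - \frac{30}{28 \left(77 + 56\right)} = - \frac{30}{28 \cdot 133} = - \frac{30}{3724} = \left(-30\right) \frac{1}{3724} = - \frac{15}{1862}$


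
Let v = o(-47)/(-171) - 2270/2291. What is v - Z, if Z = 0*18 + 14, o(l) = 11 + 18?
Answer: -5939263/391761 ≈ -15.160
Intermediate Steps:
o(l) = 29
Z = 14 (Z = 0 + 14 = 14)
v = -454609/391761 (v = 29/(-171) - 2270/2291 = 29*(-1/171) - 2270*1/2291 = -29/171 - 2270/2291 = -454609/391761 ≈ -1.1604)
v - Z = -454609/391761 - 1*14 = -454609/391761 - 14 = -5939263/391761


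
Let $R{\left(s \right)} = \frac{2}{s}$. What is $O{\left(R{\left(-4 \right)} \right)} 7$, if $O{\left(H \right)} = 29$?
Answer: $203$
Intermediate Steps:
$O{\left(R{\left(-4 \right)} \right)} 7 = 29 \cdot 7 = 203$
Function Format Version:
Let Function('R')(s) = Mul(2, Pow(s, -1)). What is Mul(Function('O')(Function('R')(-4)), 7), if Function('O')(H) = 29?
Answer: 203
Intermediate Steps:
Mul(Function('O')(Function('R')(-4)), 7) = Mul(29, 7) = 203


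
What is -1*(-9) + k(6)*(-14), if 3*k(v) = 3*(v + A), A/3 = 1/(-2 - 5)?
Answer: -69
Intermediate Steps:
A = -3/7 (A = 3/(-2 - 5) = 3/(-7) = 3*(-⅐) = -3/7 ≈ -0.42857)
k(v) = -3/7 + v (k(v) = (3*(v - 3/7))/3 = (3*(-3/7 + v))/3 = (-9/7 + 3*v)/3 = -3/7 + v)
-1*(-9) + k(6)*(-14) = -1*(-9) + (-3/7 + 6)*(-14) = 9 + (39/7)*(-14) = 9 - 78 = -69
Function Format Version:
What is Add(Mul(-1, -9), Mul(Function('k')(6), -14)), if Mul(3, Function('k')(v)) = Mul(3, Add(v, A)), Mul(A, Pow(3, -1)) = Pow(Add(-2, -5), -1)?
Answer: -69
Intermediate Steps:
A = Rational(-3, 7) (A = Mul(3, Pow(Add(-2, -5), -1)) = Mul(3, Pow(-7, -1)) = Mul(3, Rational(-1, 7)) = Rational(-3, 7) ≈ -0.42857)
Function('k')(v) = Add(Rational(-3, 7), v) (Function('k')(v) = Mul(Rational(1, 3), Mul(3, Add(v, Rational(-3, 7)))) = Mul(Rational(1, 3), Mul(3, Add(Rational(-3, 7), v))) = Mul(Rational(1, 3), Add(Rational(-9, 7), Mul(3, v))) = Add(Rational(-3, 7), v))
Add(Mul(-1, -9), Mul(Function('k')(6), -14)) = Add(Mul(-1, -9), Mul(Add(Rational(-3, 7), 6), -14)) = Add(9, Mul(Rational(39, 7), -14)) = Add(9, -78) = -69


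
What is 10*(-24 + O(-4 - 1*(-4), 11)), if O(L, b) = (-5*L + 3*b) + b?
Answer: 200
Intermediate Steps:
O(L, b) = -5*L + 4*b
10*(-24 + O(-4 - 1*(-4), 11)) = 10*(-24 + (-5*(-4 - 1*(-4)) + 4*11)) = 10*(-24 + (-5*(-4 + 4) + 44)) = 10*(-24 + (-5*0 + 44)) = 10*(-24 + (0 + 44)) = 10*(-24 + 44) = 10*20 = 200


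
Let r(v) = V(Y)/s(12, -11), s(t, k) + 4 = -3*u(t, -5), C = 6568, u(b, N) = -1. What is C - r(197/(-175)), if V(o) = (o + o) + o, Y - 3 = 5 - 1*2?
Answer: 6586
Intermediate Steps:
Y = 6 (Y = 3 + (5 - 1*2) = 3 + (5 - 2) = 3 + 3 = 6)
V(o) = 3*o (V(o) = 2*o + o = 3*o)
s(t, k) = -1 (s(t, k) = -4 - 3*(-1) = -4 + 3 = -1)
r(v) = -18 (r(v) = (3*6)/(-1) = 18*(-1) = -18)
C - r(197/(-175)) = 6568 - 1*(-18) = 6568 + 18 = 6586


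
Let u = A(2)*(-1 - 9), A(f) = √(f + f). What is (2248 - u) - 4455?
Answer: -2187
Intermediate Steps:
A(f) = √2*√f (A(f) = √(2*f) = √2*√f)
u = -20 (u = (√2*√2)*(-1 - 9) = 2*(-10) = -20)
(2248 - u) - 4455 = (2248 - 1*(-20)) - 4455 = (2248 + 20) - 4455 = 2268 - 4455 = -2187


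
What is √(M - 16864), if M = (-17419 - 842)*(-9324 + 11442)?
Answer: I*√38693662 ≈ 6220.4*I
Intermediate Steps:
M = -38676798 (M = -18261*2118 = -38676798)
√(M - 16864) = √(-38676798 - 16864) = √(-38693662) = I*√38693662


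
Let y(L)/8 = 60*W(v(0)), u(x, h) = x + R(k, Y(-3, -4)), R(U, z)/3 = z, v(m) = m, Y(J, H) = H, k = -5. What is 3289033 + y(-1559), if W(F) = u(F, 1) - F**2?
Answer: 3283273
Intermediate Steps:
R(U, z) = 3*z
u(x, h) = -12 + x (u(x, h) = x + 3*(-4) = x - 12 = -12 + x)
W(F) = -12 + F - F**2 (W(F) = (-12 + F) - F**2 = -12 + F - F**2)
y(L) = -5760 (y(L) = 8*(60*(-12 + 0 - 1*0**2)) = 8*(60*(-12 + 0 - 1*0)) = 8*(60*(-12 + 0 + 0)) = 8*(60*(-12)) = 8*(-720) = -5760)
3289033 + y(-1559) = 3289033 - 5760 = 3283273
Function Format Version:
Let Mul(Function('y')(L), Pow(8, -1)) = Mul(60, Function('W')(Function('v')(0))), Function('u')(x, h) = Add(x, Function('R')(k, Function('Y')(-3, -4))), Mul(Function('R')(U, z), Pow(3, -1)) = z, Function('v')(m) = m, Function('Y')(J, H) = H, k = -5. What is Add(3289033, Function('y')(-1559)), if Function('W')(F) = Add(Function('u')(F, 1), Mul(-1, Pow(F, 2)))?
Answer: 3283273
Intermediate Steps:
Function('R')(U, z) = Mul(3, z)
Function('u')(x, h) = Add(-12, x) (Function('u')(x, h) = Add(x, Mul(3, -4)) = Add(x, -12) = Add(-12, x))
Function('W')(F) = Add(-12, F, Mul(-1, Pow(F, 2))) (Function('W')(F) = Add(Add(-12, F), Mul(-1, Pow(F, 2))) = Add(-12, F, Mul(-1, Pow(F, 2))))
Function('y')(L) = -5760 (Function('y')(L) = Mul(8, Mul(60, Add(-12, 0, Mul(-1, Pow(0, 2))))) = Mul(8, Mul(60, Add(-12, 0, Mul(-1, 0)))) = Mul(8, Mul(60, Add(-12, 0, 0))) = Mul(8, Mul(60, -12)) = Mul(8, -720) = -5760)
Add(3289033, Function('y')(-1559)) = Add(3289033, -5760) = 3283273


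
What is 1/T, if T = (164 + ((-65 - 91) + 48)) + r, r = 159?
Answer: 1/215 ≈ 0.0046512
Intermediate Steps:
T = 215 (T = (164 + ((-65 - 91) + 48)) + 159 = (164 + (-156 + 48)) + 159 = (164 - 108) + 159 = 56 + 159 = 215)
1/T = 1/215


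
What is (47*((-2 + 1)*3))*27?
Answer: -3807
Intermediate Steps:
(47*((-2 + 1)*3))*27 = (47*(-1*3))*27 = (47*(-3))*27 = -141*27 = -3807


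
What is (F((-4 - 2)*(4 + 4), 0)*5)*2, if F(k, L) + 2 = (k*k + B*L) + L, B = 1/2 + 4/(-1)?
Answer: 23020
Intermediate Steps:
B = -7/2 (B = 1*(1/2) + 4*(-1) = 1/2 - 4 = -7/2 ≈ -3.5000)
F(k, L) = -2 + k**2 - 5*L/2 (F(k, L) = -2 + ((k*k - 7*L/2) + L) = -2 + ((k**2 - 7*L/2) + L) = -2 + (k**2 - 5*L/2) = -2 + k**2 - 5*L/2)
(F((-4 - 2)*(4 + 4), 0)*5)*2 = ((-2 + ((-4 - 2)*(4 + 4))**2 - 5/2*0)*5)*2 = ((-2 + (-6*8)**2 + 0)*5)*2 = ((-2 + (-48)**2 + 0)*5)*2 = ((-2 + 2304 + 0)*5)*2 = (2302*5)*2 = 11510*2 = 23020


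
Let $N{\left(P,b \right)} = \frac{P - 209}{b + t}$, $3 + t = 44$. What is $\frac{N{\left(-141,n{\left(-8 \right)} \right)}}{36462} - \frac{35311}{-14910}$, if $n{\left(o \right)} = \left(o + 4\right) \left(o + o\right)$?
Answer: $\frac{643729991}{271824210} \approx 2.3682$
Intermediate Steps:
$t = 41$ ($t = -3 + 44 = 41$)
$n{\left(o \right)} = 2 o \left(4 + o\right)$ ($n{\left(o \right)} = \left(4 + o\right) 2 o = 2 o \left(4 + o\right)$)
$N{\left(P,b \right)} = \frac{-209 + P}{41 + b}$ ($N{\left(P,b \right)} = \frac{P - 209}{b + 41} = \frac{-209 + P}{41 + b}$)
$\frac{N{\left(-141,n{\left(-8 \right)} \right)}}{36462} - \frac{35311}{-14910} = \frac{\frac{1}{41 + 2 \left(-8\right) \left(4 - 8\right)} \left(-209 - 141\right)}{36462} - \frac{35311}{-14910} = \frac{1}{41 + 2 \left(-8\right) \left(-4\right)} \left(-350\right) \frac{1}{36462} - - \frac{35311}{14910} = \frac{1}{41 + 64} \left(-350\right) \frac{1}{36462} + \frac{35311}{14910} = \frac{1}{105} \left(-350\right) \frac{1}{36462} + \frac{35311}{14910} = \left(- \frac{10}{3}\right) \frac{1}{36462} + \frac{35311}{14910} = - \frac{5}{54693} + \frac{35311}{14910} = \frac{643729991}{271824210}$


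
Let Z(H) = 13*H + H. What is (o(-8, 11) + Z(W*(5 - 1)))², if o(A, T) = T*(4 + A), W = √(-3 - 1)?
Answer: -10608 - 9856*I ≈ -10608.0 - 9856.0*I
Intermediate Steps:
W = 2*I (W = √(-4) = 2*I ≈ 2.0*I)
Z(H) = 14*H
(o(-8, 11) + Z(W*(5 - 1)))² = (11*(4 - 8) + 14*((2*I)*(5 - 1)))² = (11*(-4) + 14*((2*I)*4))² = (-44 + 14*(8*I))² = (-44 + 112*I)²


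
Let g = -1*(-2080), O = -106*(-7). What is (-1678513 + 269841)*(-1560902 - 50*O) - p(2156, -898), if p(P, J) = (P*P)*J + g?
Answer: 2255234876992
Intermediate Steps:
O = 742
g = 2080
p(P, J) = 2080 + J*P**2 (p(P, J) = (P*P)*J + 2080 = P**2*J + 2080 = J*P**2 + 2080 = 2080 + J*P**2)
(-1678513 + 269841)*(-1560902 - 50*O) - p(2156, -898) = (-1678513 + 269841)*(-1560902 - 50*742) - (2080 - 898*2156**2) = -1408672*(-1560902 - 37100) - (2080 - 898*4648336) = -1408672*(-1598002) - (2080 - 4174205728) = 2251060673344 - 1*(-4174203648) = 2251060673344 + 4174203648 = 2255234876992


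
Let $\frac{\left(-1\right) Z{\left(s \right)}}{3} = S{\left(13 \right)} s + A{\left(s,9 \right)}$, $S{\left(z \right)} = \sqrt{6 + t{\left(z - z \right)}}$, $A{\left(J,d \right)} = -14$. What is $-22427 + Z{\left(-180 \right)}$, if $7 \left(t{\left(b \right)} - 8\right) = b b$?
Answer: $-22385 + 540 \sqrt{14} \approx -20365.0$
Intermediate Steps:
$t{\left(b \right)} = 8 + \frac{b^{2}}{7}$ ($t{\left(b \right)} = 8 + \frac{b b}{7} = 8 + \frac{b^{2}}{7}$)
$S{\left(z \right)} = \sqrt{14}$ ($S{\left(z \right)} = \sqrt{6 + \left(8 + \frac{\left(z - z\right)^{2}}{7}\right)} = \sqrt{6 + \left(8 + \frac{0^{2}}{7}\right)} = \sqrt{6 + \left(8 + \frac{1}{7} \cdot 0\right)} = \sqrt{6 + \left(8 + 0\right)} = \sqrt{6 + 8} = \sqrt{14}$)
$Z{\left(s \right)} = 42 - 3 s \sqrt{14}$ ($Z{\left(s \right)} = - 3 \left(\sqrt{14} s - 14\right) = - 3 \left(s \sqrt{14} - 14\right) = - 3 \left(-14 + s \sqrt{14}\right) = 42 - 3 s \sqrt{14}$)
$-22427 + Z{\left(-180 \right)} = -22427 - \left(-42 - 540 \sqrt{14}\right) = -22427 + \left(42 + 540 \sqrt{14}\right) = -22385 + 540 \sqrt{14}$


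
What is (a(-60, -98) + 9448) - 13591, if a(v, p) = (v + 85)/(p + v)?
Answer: -654619/158 ≈ -4143.2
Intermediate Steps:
a(v, p) = (85 + v)/(p + v)
(a(-60, -98) + 9448) - 13591 = ((85 - 60)/(-98 - 60) + 9448) - 13591 = (25/(-158) + 9448) - 13591 = (-1/158*25 + 9448) - 13591 = (-25/158 + 9448) - 13591 = 1492759/158 - 13591 = -654619/158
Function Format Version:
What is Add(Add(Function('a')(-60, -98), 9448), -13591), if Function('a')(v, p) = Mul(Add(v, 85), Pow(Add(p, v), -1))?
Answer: Rational(-654619, 158) ≈ -4143.2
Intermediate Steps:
Function('a')(v, p) = Mul(Pow(Add(p, v), -1), Add(85, v)) (Function('a')(v, p) = Mul(Add(85, v), Pow(Add(p, v), -1)) = Mul(Pow(Add(p, v), -1), Add(85, v)))
Add(Add(Function('a')(-60, -98), 9448), -13591) = Add(Add(Mul(Pow(Add(-98, -60), -1), Add(85, -60)), 9448), -13591) = Add(Add(Mul(Pow(-158, -1), 25), 9448), -13591) = Add(Add(Mul(Rational(-1, 158), 25), 9448), -13591) = Add(Add(Rational(-25, 158), 9448), -13591) = Add(Rational(1492759, 158), -13591) = Rational(-654619, 158)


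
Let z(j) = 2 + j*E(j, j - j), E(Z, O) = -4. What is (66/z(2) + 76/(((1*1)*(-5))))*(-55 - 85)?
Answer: 3668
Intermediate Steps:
z(j) = 2 - 4*j (z(j) = 2 + j*(-4) = 2 - 4*j)
(66/z(2) + 76/(((1*1)*(-5))))*(-55 - 85) = (66/(2 - 4*2) + 76/(((1*1)*(-5))))*(-55 - 85) = (66/(2 - 8) + 76/((1*(-5))))*(-140) = (66/(-6) + 76/(-5))*(-140) = (66*(-1/6) + 76*(-1/5))*(-140) = (-11 - 76/5)*(-140) = -131/5*(-140) = 3668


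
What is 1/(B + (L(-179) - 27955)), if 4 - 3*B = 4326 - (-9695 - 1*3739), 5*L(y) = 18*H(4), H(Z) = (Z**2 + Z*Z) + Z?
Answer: -15/506161 ≈ -2.9635e-5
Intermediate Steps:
H(Z) = Z + 2*Z**2 (H(Z) = (Z**2 + Z**2) + Z = 2*Z**2 + Z = Z + 2*Z**2)
L(y) = 648/5 (L(y) = (18*(4*(1 + 2*4)))/5 = (18*(4*(1 + 8)))/5 = (18*(4*9))/5 = (18*36)/5 = (1/5)*648 = 648/5)
B = -17756/3 (B = 4/3 - (4326 - (-9695 - 1*3739))/3 = 4/3 - (4326 - (-9695 - 3739))/3 = 4/3 - (4326 - 1*(-13434))/3 = 4/3 - (4326 + 13434)/3 = 4/3 - 1/3*17760 = 4/3 - 5920 = -17756/3 ≈ -5918.7)
1/(B + (L(-179) - 27955)) = 1/(-17756/3 + (648/5 - 27955)) = 1/(-17756/3 - 139127/5) = 1/(-506161/15) = -15/506161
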